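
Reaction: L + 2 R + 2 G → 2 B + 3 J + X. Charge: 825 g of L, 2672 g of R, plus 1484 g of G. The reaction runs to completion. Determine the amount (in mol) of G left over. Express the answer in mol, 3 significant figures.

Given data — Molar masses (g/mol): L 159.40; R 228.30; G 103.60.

n(L) = 825.0 / 159.40 = 5.176 mol
n(R) = 2672 / 228.30 = 11.70 mol
n(G) = 1484 / 103.60 = 14.32 mol
n/ν for L = 5.176/1 = 5.176
n/ν for R = 11.70/2 = 5.850
n/ν for G = 14.32/2 = 7.160
Smallest n/ν is L → limiting reagent.
G consumed = (2/1) × 5.176 = 10.35 mol
G remaining = 14.32 − 10.35 = 3.970 mol

3.97 mol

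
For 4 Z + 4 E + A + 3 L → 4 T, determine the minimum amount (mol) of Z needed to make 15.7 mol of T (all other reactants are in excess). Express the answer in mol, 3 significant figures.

n(T) = 15.70 mol
n(Z) = (4/4) × 15.70 = 15.70 mol

15.7 mol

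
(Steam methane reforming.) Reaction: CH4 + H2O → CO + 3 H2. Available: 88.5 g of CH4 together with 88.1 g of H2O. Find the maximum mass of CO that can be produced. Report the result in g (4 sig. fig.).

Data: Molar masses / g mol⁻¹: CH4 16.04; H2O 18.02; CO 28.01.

136.9 g

n(CH4) = 88.50 / 16.04 = 5.517 mol
n(H2O) = 88.10 / 18.02 = 4.889 mol
n/ν → CH4: 5.517, H2O: 4.889; H2O is limiting.
n(CO) = (1/1) × 4.889 = 4.889 mol
mass = 4.889 × 28.01 = 136.9 g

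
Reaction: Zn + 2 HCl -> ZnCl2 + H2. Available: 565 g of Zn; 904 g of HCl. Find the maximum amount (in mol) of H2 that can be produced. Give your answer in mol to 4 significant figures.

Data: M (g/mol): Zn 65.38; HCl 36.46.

8.642 mol

n(Zn) = 565.0 / 65.38 = 8.642 mol
n(HCl) = 904.0 / 36.46 = 24.79 mol
n/ν for Zn = 8.642/1 = 8.642
n/ν for HCl = 24.79/2 = 12.40
Smallest n/ν is Zn → limiting reagent.
n(H2) = (1/1) × 8.642 = 8.642 mol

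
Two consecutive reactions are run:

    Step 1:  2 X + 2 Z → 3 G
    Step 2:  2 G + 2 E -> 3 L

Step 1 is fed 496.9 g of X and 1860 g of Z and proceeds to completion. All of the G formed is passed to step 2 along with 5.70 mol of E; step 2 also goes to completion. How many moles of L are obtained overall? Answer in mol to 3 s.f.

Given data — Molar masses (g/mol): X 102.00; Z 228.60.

8.55 mol

Step 1:
n(X) = 496.9 / 102.00 = 4.872 mol
n(Z) = 1860 / 228.60 = 8.136 mol
n/ν → X: 2.436, Z: 4.068; X is limiting.
n(G) produced = (3/2) × 4.872 = 7.308 mol
Step 2:
n(G) available = 7.308 mol
n(E) = 5.700 mol
n/ν → G: 3.654, E: 2.850; E is limiting.
n(L) = (3/2) × 5.700 = 8.550 mol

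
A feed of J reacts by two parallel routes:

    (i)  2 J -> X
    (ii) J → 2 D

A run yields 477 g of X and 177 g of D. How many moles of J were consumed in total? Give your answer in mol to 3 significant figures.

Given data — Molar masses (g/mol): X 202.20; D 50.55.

n(X) = 477 / 202.20 = 2.359 mol
n(D) = 177 / 50.55 = 3.501 mol
n(J) via (i) = (2/1)×2.359 = 4.718 mol
n(J) via (ii) = (1/2)×3.501 = 1.751 mol
total n(J) = 4.718 + 1.751 = 6.469 mol

6.47 mol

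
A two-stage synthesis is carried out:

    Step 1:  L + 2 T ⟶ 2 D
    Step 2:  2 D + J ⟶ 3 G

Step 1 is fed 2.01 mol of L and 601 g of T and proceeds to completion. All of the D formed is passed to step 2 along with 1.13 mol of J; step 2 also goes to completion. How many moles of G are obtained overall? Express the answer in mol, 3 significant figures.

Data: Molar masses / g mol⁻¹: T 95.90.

Step 1:
n(L) = 2.010 mol
n(T) = 601.0 / 95.90 = 6.267 mol
n/ν for L = 2.010/1 = 2.010
n/ν for T = 6.267/2 = 3.134
Smallest n/ν is L → limiting reagent.
n(D) produced = (2/1) × 2.010 = 4.020 mol
Step 2:
n(D) available = 4.020 mol
n(J) = 1.130 mol
n/ν for D = 4.020/2 = 2.010
n/ν for J = 1.130/1 = 1.130
Smallest n/ν is J → limiting reagent.
n(G) = (3/1) × 1.130 = 3.390 mol

3.39 mol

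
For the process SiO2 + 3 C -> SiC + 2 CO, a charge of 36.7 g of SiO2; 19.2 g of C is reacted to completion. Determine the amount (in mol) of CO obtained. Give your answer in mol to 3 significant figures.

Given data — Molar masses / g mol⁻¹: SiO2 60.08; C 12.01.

n(SiO2) = 36.70 / 60.08 = 0.6109 mol
n(C) = 19.20 / 12.01 = 1.599 mol
n/ν for SiO2 = 0.6109/1 = 0.6109
n/ν for C = 1.599/3 = 0.5330
Smallest n/ν is C → limiting reagent.
n(CO) = (2/3) × 1.599 = 1.066 mol

1.07 mol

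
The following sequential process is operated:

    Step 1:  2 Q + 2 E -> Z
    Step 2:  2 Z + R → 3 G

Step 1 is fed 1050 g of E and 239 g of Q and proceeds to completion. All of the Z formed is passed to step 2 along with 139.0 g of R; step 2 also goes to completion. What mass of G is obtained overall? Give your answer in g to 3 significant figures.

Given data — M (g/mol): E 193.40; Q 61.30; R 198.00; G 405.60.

854 g

Step 1:
n(E) = 1050 / 193.40 = 5.429 mol
n(Q) = 239.0 / 61.30 = 3.899 mol
n/ν → E: 2.715, Q: 1.950; Q is limiting.
n(Z) produced = (1/2) × 3.899 = 1.950 mol
Step 2:
n(Z) available = 1.950 mol
n(R) = 139.0 / 198.00 = 0.7020 mol
n/ν → Z: 0.9750, R: 0.7020; R is limiting.
n(G) = (3/1) × 0.7020 = 2.106 mol
mass = 2.106 × 405.60 = 854.2 g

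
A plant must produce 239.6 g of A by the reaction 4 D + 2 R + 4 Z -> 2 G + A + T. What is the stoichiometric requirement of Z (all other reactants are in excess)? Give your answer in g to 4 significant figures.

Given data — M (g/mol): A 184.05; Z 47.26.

246.1 g

n(A) = 239.6 / 184.05 = 1.302 mol
n(Z) = (4/1) × 1.302 = 5.208 mol
mass = 5.208 × 47.26 = 246.1 g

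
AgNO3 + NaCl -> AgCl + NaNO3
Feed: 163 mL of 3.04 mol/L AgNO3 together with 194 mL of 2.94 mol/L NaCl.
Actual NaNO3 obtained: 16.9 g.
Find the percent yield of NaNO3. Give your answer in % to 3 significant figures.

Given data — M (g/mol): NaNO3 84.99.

40.1 %

n(AgNO3) = 3.04 × 163.0/1000 = 0.4955 mol
n(NaCl) = 2.94 × 194.0/1000 = 0.5704 mol
n/ν → AgNO3: 0.4955, NaCl: 0.5704; AgNO3 is limiting.
theoretical n(NaNO3) = (1/1) × 0.4955 = 0.4955 mol → 42.11 g
% yield = 16.9 / 42.11 × 100 = 40.13 %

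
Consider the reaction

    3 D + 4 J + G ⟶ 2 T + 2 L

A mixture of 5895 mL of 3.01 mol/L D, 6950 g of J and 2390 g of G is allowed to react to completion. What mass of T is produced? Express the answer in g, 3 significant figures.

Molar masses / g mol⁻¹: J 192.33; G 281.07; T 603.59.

n(D) = 3.01 × 5895/1000 = 17.74 mol
n(J) = 6950 / 192.33 = 36.14 mol
n(G) = 2390 / 281.07 = 8.503 mol
n/ν → D: 5.913, J: 9.035, G: 8.503; D is limiting.
n(T) = (2/3) × 17.74 = 11.83 mol
mass = 11.83 × 603.59 = 7140 g

7140 g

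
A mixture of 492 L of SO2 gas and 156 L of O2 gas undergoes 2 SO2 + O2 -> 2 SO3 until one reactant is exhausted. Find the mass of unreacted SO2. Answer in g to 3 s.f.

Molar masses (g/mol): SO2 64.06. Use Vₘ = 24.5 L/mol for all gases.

n(SO2) = 492.0 / 24.5 = 20.08 mol
n(O2) = 156.0 / 24.5 = 6.367 mol
n/ν for SO2 = 20.08/2 = 10.04
n/ν for O2 = 6.367/1 = 6.367
Smallest n/ν is O2 → limiting reagent.
SO2 consumed = (2/1) × 6.367 = 12.73 mol
SO2 remaining = 20.08 − 12.73 = 7.350 mol
mass = 7.350 × 64.06 = 470.8 g

471 g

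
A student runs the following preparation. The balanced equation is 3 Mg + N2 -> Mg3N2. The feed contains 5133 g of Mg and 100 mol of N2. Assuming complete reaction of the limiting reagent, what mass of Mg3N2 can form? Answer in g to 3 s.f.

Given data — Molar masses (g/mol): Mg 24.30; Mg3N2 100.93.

7110 g

n(Mg) = 5133 / 24.30 = 211.2 mol
n(N2) = 100.0 mol
n/ν → Mg: 70.40, N2: 100.0; Mg is limiting.
n(Mg3N2) = (1/3) × 211.2 = 70.40 mol
mass = 70.40 × 100.93 = 7105 g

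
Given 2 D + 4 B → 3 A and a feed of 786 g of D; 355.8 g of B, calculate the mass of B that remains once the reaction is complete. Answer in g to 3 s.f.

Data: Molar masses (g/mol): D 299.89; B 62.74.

n(D) = 786.0 / 299.89 = 2.621 mol
n(B) = 355.8 / 62.74 = 5.671 mol
n/ν → D: 1.311, B: 1.418; D is limiting.
B consumed = (4/2) × 2.621 = 5.242 mol
B remaining = 5.671 − 5.242 = 0.4290 mol
mass = 0.4290 × 62.74 = 26.92 g

26.9 g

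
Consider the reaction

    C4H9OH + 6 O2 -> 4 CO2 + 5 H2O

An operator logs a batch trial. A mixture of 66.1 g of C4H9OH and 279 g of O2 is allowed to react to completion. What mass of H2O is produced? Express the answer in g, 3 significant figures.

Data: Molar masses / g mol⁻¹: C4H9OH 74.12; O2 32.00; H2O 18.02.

n(C4H9OH) = 66.10 / 74.12 = 0.8918 mol
n(O2) = 279.0 / 32.00 = 8.719 mol
n/ν for C4H9OH = 0.8918/1 = 0.8918
n/ν for O2 = 8.719/6 = 1.453
Smallest n/ν is C4H9OH → limiting reagent.
n(H2O) = (5/1) × 0.8918 = 4.459 mol
mass = 4.459 × 18.02 = 80.35 g

80.4 g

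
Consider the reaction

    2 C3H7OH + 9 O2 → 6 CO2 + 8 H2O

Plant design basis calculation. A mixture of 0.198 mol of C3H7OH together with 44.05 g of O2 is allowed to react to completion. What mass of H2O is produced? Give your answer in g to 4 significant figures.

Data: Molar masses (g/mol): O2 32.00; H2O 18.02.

14.27 g

n(C3H7OH) = 0.1980 mol
n(O2) = 44.05 / 32.00 = 1.377 mol
n/ν → C3H7OH: 0.09900, O2: 0.1530; C3H7OH is limiting.
n(H2O) = (8/2) × 0.1980 = 0.7920 mol
mass = 0.7920 × 18.02 = 14.27 g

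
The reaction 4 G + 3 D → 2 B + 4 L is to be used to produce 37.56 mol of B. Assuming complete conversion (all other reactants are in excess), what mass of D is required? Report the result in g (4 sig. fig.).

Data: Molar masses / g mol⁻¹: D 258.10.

14540 g

n(B) = 37.56 mol
n(D) = (3/2) × 37.56 = 56.34 mol
mass = 56.34 × 258.10 = 14540 g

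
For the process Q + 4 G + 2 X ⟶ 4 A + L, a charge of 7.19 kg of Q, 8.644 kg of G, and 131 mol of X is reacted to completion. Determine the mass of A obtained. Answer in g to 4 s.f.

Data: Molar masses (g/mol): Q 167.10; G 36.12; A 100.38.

17280 g

n(Q) = 7.190×1000 / 167.10 = 43.03 mol
n(G) = 8.644×1000 / 36.12 = 239.3 mol
n(X) = 131.0 mol
n/ν → Q: 43.03, G: 59.83, X: 65.50; Q is limiting.
n(A) = (4/1) × 43.03 = 172.1 mol
mass = 172.1 × 100.38 = 17280 g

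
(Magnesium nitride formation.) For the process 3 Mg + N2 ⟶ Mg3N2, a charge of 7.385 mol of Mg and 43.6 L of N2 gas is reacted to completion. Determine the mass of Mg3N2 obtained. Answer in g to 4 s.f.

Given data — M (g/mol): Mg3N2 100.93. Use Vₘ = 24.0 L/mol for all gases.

183.4 g

n(Mg) = 7.385 mol
n(N2) = 43.60 / 24.0 = 1.817 mol
n/ν for Mg = 7.385/3 = 2.462
n/ν for N2 = 1.817/1 = 1.817
Smallest n/ν is N2 → limiting reagent.
n(Mg3N2) = (1/1) × 1.817 = 1.817 mol
mass = 1.817 × 100.93 = 183.4 g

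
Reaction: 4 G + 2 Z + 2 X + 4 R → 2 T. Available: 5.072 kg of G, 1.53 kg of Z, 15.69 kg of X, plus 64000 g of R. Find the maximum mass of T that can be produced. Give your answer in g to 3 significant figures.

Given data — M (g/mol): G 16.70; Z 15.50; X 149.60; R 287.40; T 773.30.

n(G) = 5.072×1000 / 16.70 = 303.7 mol
n(Z) = 1.530×1000 / 15.50 = 98.71 mol
n(X) = 15.69×1000 / 149.60 = 104.9 mol
n(R) = 64000 / 287.40 = 222.7 mol
n/ν → G: 75.93, Z: 49.36, X: 52.45, R: 55.68; Z is limiting.
n(T) = (2/2) × 98.71 = 98.71 mol
mass = 98.71 × 773.30 = 76330 g

76300 g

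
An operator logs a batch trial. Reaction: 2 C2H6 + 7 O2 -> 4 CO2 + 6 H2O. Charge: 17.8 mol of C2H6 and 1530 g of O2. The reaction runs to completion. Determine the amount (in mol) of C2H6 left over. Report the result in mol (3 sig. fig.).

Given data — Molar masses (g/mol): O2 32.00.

4.14 mol

n(C2H6) = 17.80 mol
n(O2) = 1530 / 32.00 = 47.81 mol
n/ν for C2H6 = 17.80/2 = 8.900
n/ν for O2 = 47.81/7 = 6.830
Smallest n/ν is O2 → limiting reagent.
C2H6 consumed = (2/7) × 47.81 = 13.66 mol
C2H6 remaining = 17.80 − 13.66 = 4.140 mol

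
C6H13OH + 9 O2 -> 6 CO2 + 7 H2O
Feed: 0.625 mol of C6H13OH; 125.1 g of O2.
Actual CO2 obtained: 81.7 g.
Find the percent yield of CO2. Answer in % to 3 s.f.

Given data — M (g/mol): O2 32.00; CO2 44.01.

n(C6H13OH) = 0.6250 mol
n(O2) = 125.1 / 32.00 = 3.909 mol
n/ν → C6H13OH: 0.6250, O2: 0.4343; O2 is limiting.
theoretical n(CO2) = (6/9) × 3.909 = 2.606 mol → 114.7 g
% yield = 81.7 / 114.7 × 100 = 71.23 %

71.2 %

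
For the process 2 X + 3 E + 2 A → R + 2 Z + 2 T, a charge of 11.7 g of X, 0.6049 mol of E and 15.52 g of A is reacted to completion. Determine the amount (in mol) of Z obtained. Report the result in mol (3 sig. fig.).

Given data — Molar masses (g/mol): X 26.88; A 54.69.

n(X) = 11.70 / 26.88 = 0.4353 mol
n(E) = 0.6049 mol
n(A) = 15.52 / 54.69 = 0.2838 mol
n/ν → X: 0.2177, E: 0.2016, A: 0.1419; A is limiting.
n(Z) = (2/2) × 0.2838 = 0.2838 mol

0.284 mol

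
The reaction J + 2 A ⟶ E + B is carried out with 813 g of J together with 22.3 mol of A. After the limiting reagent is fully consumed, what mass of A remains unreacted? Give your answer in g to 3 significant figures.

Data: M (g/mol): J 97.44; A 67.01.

376 g

n(J) = 813.0 / 97.44 = 8.344 mol
n(A) = 22.30 mol
n/ν → J: 8.344, A: 11.15; J is limiting.
A consumed = (2/1) × 8.344 = 16.69 mol
A remaining = 22.30 − 16.69 = 5.610 mol
mass = 5.610 × 67.01 = 375.9 g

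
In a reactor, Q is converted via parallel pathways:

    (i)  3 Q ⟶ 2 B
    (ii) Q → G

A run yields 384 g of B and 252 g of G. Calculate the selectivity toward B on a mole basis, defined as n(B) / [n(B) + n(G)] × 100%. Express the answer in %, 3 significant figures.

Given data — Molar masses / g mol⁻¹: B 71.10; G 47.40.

50.4 %

n(B) = 384 / 71.10 = 5.401 mol
n(G) = 252 / 47.40 = 5.316 mol
selectivity = 5.401/(5.401+5.316) × 100 = 50.40 %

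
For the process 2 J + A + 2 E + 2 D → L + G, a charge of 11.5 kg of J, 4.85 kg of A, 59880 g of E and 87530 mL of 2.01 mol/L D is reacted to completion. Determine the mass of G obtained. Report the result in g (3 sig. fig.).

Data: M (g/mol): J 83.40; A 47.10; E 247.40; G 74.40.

5130 g

n(J) = 11.50×1000 / 83.40 = 137.9 mol
n(A) = 4.850×1000 / 47.10 = 103.0 mol
n(E) = 59880 / 247.40 = 242.0 mol
n(D) = 2.01 × 87530/1000 = 175.9 mol
n/ν → J: 68.95, A: 103.0, E: 121.0, D: 87.95; J is limiting.
n(G) = (1/2) × 137.9 = 68.95 mol
mass = 68.95 × 74.40 = 5130 g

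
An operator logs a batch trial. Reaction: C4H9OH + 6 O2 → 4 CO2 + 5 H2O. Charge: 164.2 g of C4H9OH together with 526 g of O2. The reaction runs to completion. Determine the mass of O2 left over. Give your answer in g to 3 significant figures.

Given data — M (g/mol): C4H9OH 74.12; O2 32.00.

101 g

n(C4H9OH) = 164.2 / 74.12 = 2.215 mol
n(O2) = 526.0 / 32.00 = 16.44 mol
n/ν for C4H9OH = 2.215/1 = 2.215
n/ν for O2 = 16.44/6 = 2.740
Smallest n/ν is C4H9OH → limiting reagent.
O2 consumed = (6/1) × 2.215 = 13.29 mol
O2 remaining = 16.44 − 13.29 = 3.150 mol
mass = 3.150 × 32.00 = 100.8 g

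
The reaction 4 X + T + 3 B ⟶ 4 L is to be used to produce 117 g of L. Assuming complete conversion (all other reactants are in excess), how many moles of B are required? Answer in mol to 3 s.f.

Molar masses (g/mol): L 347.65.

0.252 mol

n(L) = 117 / 347.65 = 0.3365 mol
n(B) = (3/4) × 0.3365 = 0.2524 mol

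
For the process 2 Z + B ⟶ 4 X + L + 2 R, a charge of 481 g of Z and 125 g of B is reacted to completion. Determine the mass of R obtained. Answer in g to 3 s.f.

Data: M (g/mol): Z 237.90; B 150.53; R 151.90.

n(Z) = 481.0 / 237.90 = 2.022 mol
n(B) = 125.0 / 150.53 = 0.8304 mol
n/ν for Z = 2.022/2 = 1.011
n/ν for B = 0.8304/1 = 0.8304
Smallest n/ν is B → limiting reagent.
n(R) = (2/1) × 0.8304 = 1.661 mol
mass = 1.661 × 151.90 = 252.3 g

252 g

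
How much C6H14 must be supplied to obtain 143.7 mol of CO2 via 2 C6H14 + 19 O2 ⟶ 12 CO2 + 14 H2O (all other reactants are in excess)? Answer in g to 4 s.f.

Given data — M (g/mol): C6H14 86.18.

n(CO2) = 143.7 mol
n(C6H14) = (2/12) × 143.7 = 23.95 mol
mass = 23.95 × 86.18 = 2064 g

2064 g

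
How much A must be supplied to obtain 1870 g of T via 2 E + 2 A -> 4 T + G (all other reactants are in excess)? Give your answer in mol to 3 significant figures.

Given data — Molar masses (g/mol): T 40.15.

23.3 mol

n(T) = 1870 / 40.15 = 46.58 mol
n(A) = (2/4) × 46.58 = 23.29 mol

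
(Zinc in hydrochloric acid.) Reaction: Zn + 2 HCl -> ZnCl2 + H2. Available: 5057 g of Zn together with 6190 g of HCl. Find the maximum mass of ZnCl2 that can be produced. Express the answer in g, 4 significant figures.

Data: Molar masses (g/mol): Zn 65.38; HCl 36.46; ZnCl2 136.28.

10540 g

n(Zn) = 5057 / 65.38 = 77.35 mol
n(HCl) = 6190 / 36.46 = 169.8 mol
n/ν for Zn = 77.35/1 = 77.35
n/ν for HCl = 169.8/2 = 84.90
Smallest n/ν is Zn → limiting reagent.
n(ZnCl2) = (1/1) × 77.35 = 77.35 mol
mass = 77.35 × 136.28 = 10540 g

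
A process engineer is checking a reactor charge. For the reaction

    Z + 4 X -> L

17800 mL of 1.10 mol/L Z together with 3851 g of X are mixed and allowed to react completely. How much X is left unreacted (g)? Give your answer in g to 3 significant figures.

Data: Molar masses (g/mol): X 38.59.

829 g

n(Z) = 1.10 × 17800/1000 = 19.58 mol
n(X) = 3851 / 38.59 = 99.79 mol
n/ν for Z = 19.58/1 = 19.58
n/ν for X = 99.79/4 = 24.95
Smallest n/ν is Z → limiting reagent.
X consumed = (4/1) × 19.58 = 78.32 mol
X remaining = 99.79 − 78.32 = 21.47 mol
mass = 21.47 × 38.59 = 828.5 g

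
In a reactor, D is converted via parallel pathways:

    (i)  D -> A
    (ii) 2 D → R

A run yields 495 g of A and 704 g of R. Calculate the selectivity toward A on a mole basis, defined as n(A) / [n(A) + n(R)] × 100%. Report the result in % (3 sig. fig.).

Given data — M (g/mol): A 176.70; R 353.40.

58.4 %

n(A) = 495 / 176.70 = 2.801 mol
n(R) = 704 / 353.40 = 1.992 mol
selectivity = 2.801/(2.801+1.992) × 100 = 58.44 %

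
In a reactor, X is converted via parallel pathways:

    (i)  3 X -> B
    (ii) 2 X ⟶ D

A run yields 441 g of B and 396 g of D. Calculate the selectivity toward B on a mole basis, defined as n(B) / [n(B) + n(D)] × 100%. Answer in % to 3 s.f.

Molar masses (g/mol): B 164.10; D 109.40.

n(B) = 441 / 164.10 = 2.687 mol
n(D) = 396 / 109.40 = 3.620 mol
selectivity = 2.687/(2.687+3.620) × 100 = 42.60 %

42.6 %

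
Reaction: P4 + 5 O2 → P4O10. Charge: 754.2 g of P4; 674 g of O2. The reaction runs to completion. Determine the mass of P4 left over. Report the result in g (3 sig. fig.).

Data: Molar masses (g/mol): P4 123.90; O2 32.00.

n(P4) = 754.2 / 123.90 = 6.087 mol
n(O2) = 674.0 / 32.00 = 21.06 mol
n/ν for P4 = 6.087/1 = 6.087
n/ν for O2 = 21.06/5 = 4.212
Smallest n/ν is O2 → limiting reagent.
P4 consumed = (1/5) × 21.06 = 4.212 mol
P4 remaining = 6.087 − 4.212 = 1.875 mol
mass = 1.875 × 123.90 = 232.3 g

232 g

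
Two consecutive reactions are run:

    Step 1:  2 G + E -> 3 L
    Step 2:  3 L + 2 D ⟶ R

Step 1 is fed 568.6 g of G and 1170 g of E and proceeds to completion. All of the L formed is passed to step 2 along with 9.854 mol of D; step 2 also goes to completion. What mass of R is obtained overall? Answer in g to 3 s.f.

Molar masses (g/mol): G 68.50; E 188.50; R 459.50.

Step 1:
n(G) = 568.6 / 68.50 = 8.301 mol
n(E) = 1170 / 188.50 = 6.207 mol
n/ν → G: 4.151, E: 6.207; G is limiting.
n(L) produced = (3/2) × 8.301 = 12.45 mol
Step 2:
n(L) available = 12.45 mol
n(D) = 9.854 mol
n/ν → L: 4.150, D: 4.927; L is limiting.
n(R) = (1/3) × 12.45 = 4.150 mol
mass = 4.150 × 459.50 = 1907 g

1910 g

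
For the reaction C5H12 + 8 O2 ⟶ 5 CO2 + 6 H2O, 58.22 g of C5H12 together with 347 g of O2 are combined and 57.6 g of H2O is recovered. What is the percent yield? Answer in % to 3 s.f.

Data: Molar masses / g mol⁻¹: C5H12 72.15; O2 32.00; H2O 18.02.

n(C5H12) = 58.22 / 72.15 = 0.8069 mol
n(O2) = 347.0 / 32.00 = 10.84 mol
n/ν for C5H12 = 0.8069/1 = 0.8069
n/ν for O2 = 10.84/8 = 1.355
Smallest n/ν is C5H12 → limiting reagent.
theoretical n(H2O) = (6/1) × 0.8069 = 4.841 mol → 87.23 g
% yield = 57.6 / 87.23 × 100 = 66.03 %

66.0 %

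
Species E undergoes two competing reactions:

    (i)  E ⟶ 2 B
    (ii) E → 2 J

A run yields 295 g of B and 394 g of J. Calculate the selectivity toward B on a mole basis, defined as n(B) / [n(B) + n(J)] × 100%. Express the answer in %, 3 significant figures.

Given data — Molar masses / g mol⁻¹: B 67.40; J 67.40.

42.8 %

n(B) = 295 / 67.40 = 4.377 mol
n(J) = 394 / 67.40 = 5.846 mol
selectivity = 4.377/(4.377+5.846) × 100 = 42.82 %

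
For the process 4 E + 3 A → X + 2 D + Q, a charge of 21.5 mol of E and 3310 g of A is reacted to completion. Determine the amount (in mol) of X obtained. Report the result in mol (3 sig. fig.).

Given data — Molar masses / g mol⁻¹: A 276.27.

3.99 mol

n(E) = 21.50 mol
n(A) = 3310 / 276.27 = 11.98 mol
n/ν for E = 21.50/4 = 5.375
n/ν for A = 11.98/3 = 3.993
Smallest n/ν is A → limiting reagent.
n(X) = (1/3) × 11.98 = 3.993 mol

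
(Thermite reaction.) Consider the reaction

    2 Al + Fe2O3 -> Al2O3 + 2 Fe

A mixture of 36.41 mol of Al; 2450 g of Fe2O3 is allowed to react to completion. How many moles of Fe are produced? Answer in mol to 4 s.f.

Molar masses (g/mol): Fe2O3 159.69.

n(Al) = 36.41 mol
n(Fe2O3) = 2450 / 159.69 = 15.34 mol
n/ν for Al = 36.41/2 = 18.21
n/ν for Fe2O3 = 15.34/1 = 15.34
Smallest n/ν is Fe2O3 → limiting reagent.
n(Fe) = (2/1) × 15.34 = 30.68 mol

30.68 mol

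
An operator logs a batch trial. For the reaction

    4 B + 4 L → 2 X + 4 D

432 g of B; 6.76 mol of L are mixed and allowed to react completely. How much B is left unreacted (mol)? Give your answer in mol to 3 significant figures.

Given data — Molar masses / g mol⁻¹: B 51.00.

1.71 mol

n(B) = 432.0 / 51.00 = 8.471 mol
n(L) = 6.760 mol
n/ν for B = 8.471/4 = 2.118
n/ν for L = 6.760/4 = 1.690
Smallest n/ν is L → limiting reagent.
B consumed = (4/4) × 6.760 = 6.760 mol
B remaining = 8.471 − 6.760 = 1.711 mol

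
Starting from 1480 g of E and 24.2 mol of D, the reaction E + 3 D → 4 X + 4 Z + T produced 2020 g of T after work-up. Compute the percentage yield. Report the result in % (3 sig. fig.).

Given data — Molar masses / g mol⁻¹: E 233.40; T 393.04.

81.1 %

n(E) = 1480 / 233.40 = 6.341 mol
n(D) = 24.20 mol
n/ν → E: 6.341, D: 8.067; E is limiting.
theoretical n(T) = (1/1) × 6.341 = 6.341 mol → 2492 g
% yield = 2020 / 2492 × 100 = 81.06 %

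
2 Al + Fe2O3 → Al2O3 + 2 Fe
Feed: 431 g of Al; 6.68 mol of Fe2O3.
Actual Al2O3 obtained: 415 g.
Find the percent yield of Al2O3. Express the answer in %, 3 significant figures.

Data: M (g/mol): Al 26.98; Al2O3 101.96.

60.9 %

n(Al) = 431.0 / 26.98 = 15.97 mol
n(Fe2O3) = 6.680 mol
n/ν for Al = 15.97/2 = 7.985
n/ν for Fe2O3 = 6.680/1 = 6.680
Smallest n/ν is Fe2O3 → limiting reagent.
theoretical n(Al2O3) = (1/1) × 6.680 = 6.680 mol → 681.1 g
% yield = 415 / 681.1 × 100 = 60.93 %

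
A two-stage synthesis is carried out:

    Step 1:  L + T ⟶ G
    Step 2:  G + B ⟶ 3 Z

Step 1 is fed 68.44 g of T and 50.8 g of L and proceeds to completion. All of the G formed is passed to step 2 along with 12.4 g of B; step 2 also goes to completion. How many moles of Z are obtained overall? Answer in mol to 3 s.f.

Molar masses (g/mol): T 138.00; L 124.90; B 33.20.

Step 1:
n(T) = 68.44 / 138.00 = 0.4959 mol
n(L) = 50.80 / 124.90 = 0.4067 mol
n/ν for T = 0.4959/1 = 0.4959
n/ν for L = 0.4067/1 = 0.4067
Smallest n/ν is L → limiting reagent.
n(G) produced = (1/1) × 0.4067 = 0.4067 mol
Step 2:
n(G) available = 0.4067 mol
n(B) = 12.40 / 33.20 = 0.3735 mol
n/ν for G = 0.4067/1 = 0.4067
n/ν for B = 0.3735/1 = 0.3735
Smallest n/ν is B → limiting reagent.
n(Z) = (3/1) × 0.3735 = 1.121 mol

1.12 mol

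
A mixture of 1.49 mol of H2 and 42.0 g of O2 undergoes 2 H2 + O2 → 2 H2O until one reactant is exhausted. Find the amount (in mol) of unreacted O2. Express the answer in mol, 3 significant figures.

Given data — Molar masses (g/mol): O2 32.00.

0.568 mol

n(H2) = 1.490 mol
n(O2) = 42.00 / 32.00 = 1.313 mol
n/ν → H2: 0.7450, O2: 1.313; H2 is limiting.
O2 consumed = (1/2) × 1.490 = 0.7450 mol
O2 remaining = 1.313 − 0.7450 = 0.5680 mol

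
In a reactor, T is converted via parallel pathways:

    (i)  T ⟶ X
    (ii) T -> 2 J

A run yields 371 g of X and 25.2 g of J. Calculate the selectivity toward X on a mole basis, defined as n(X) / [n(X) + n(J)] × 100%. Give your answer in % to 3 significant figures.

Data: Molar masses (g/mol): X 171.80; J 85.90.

n(X) = 371 / 171.80 = 2.159 mol
n(J) = 25.2 / 85.90 = 0.2934 mol
selectivity = 2.159/(2.159+0.2934) × 100 = 88.04 %

88.0 %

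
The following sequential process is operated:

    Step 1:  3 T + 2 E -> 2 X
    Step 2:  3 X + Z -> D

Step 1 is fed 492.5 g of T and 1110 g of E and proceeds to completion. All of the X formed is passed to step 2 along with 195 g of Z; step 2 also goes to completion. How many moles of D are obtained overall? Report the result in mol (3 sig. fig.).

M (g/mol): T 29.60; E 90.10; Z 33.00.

Step 1:
n(T) = 492.5 / 29.60 = 16.64 mol
n(E) = 1110 / 90.10 = 12.32 mol
n/ν → T: 5.547, E: 6.160; T is limiting.
n(X) produced = (2/3) × 16.64 = 11.09 mol
Step 2:
n(X) available = 11.09 mol
n(Z) = 195.0 / 33.00 = 5.909 mol
n/ν → X: 3.697, Z: 5.909; X is limiting.
n(D) = (1/3) × 11.09 = 3.697 mol

3.70 mol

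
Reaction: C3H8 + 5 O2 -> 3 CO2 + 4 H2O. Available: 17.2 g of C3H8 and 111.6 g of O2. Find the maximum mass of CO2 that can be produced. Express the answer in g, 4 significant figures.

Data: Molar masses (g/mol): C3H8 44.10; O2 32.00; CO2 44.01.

n(C3H8) = 17.20 / 44.10 = 0.3900 mol
n(O2) = 111.6 / 32.00 = 3.488 mol
n/ν for C3H8 = 0.3900/1 = 0.3900
n/ν for O2 = 3.488/5 = 0.6976
Smallest n/ν is C3H8 → limiting reagent.
n(CO2) = (3/1) × 0.3900 = 1.170 mol
mass = 1.170 × 44.01 = 51.49 g

51.49 g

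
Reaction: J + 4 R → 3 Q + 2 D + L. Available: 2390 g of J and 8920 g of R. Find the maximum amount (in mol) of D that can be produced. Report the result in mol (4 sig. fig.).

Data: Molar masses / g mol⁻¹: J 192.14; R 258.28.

17.27 mol

n(J) = 2390 / 192.14 = 12.44 mol
n(R) = 8920 / 258.28 = 34.54 mol
n/ν for J = 12.44/1 = 12.44
n/ν for R = 34.54/4 = 8.635
Smallest n/ν is R → limiting reagent.
n(D) = (2/4) × 34.54 = 17.27 mol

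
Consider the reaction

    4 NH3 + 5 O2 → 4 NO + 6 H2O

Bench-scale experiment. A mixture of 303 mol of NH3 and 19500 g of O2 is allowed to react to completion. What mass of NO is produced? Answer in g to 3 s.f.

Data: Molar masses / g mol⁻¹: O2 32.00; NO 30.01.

9090 g

n(NH3) = 303.0 mol
n(O2) = 19500 / 32.00 = 609.4 mol
n/ν for NH3 = 303.0/4 = 75.75
n/ν for O2 = 609.4/5 = 121.9
Smallest n/ν is NH3 → limiting reagent.
n(NO) = (4/4) × 303.0 = 303.0 mol
mass = 303.0 × 30.01 = 9093 g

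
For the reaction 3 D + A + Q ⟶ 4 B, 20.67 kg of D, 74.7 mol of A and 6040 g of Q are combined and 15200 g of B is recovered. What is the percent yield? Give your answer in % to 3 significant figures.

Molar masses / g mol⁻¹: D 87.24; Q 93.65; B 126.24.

n(D) = 20.67×1000 / 87.24 = 236.9 mol
n(A) = 74.70 mol
n(Q) = 6040 / 93.65 = 64.50 mol
n/ν for D = 236.9/3 = 78.97
n/ν for A = 74.70/1 = 74.70
n/ν for Q = 64.50/1 = 64.50
Smallest n/ν is Q → limiting reagent.
theoretical n(B) = (4/1) × 64.50 = 258.0 mol → 32570 g
% yield = 15200 / 32570 × 100 = 46.67 %

46.7 %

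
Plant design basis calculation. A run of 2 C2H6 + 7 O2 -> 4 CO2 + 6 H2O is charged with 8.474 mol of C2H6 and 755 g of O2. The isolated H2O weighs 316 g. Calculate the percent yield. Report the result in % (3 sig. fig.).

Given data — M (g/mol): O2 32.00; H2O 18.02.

86.7 %

n(C2H6) = 8.474 mol
n(O2) = 755.0 / 32.00 = 23.59 mol
n/ν → C2H6: 4.237, O2: 3.370; O2 is limiting.
theoretical n(H2O) = (6/7) × 23.59 = 20.22 mol → 364.4 g
% yield = 316 / 364.4 × 100 = 86.72 %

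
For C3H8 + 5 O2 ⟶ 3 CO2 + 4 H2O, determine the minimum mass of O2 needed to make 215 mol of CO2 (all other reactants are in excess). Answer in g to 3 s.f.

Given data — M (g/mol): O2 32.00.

n(CO2) = 215.0 mol
n(O2) = (5/3) × 215.0 = 358.3 mol
mass = 358.3 × 32.00 = 11470 g

11500 g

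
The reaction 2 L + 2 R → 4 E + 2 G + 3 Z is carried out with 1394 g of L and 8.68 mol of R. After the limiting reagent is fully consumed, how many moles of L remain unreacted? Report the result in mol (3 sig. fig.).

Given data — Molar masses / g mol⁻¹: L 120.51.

2.89 mol

n(L) = 1394 / 120.51 = 11.57 mol
n(R) = 8.680 mol
n/ν for L = 11.57/2 = 5.785
n/ν for R = 8.680/2 = 4.340
Smallest n/ν is R → limiting reagent.
L consumed = (2/2) × 8.680 = 8.680 mol
L remaining = 11.57 − 8.680 = 2.890 mol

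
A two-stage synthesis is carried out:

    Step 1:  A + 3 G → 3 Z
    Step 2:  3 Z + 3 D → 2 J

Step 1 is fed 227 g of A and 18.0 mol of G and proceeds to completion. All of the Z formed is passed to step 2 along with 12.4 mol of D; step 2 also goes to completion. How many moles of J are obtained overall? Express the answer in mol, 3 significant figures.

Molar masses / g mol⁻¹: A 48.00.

8.27 mol

Step 1:
n(A) = 227.0 / 48.00 = 4.729 mol
n(G) = 18.00 mol
n/ν for A = 4.729/1 = 4.729
n/ν for G = 18.00/3 = 6.000
Smallest n/ν is A → limiting reagent.
n(Z) produced = (3/1) × 4.729 = 14.19 mol
Step 2:
n(Z) available = 14.19 mol
n(D) = 12.40 mol
n/ν for Z = 14.19/3 = 4.730
n/ν for D = 12.40/3 = 4.133
Smallest n/ν is D → limiting reagent.
n(J) = (2/3) × 12.40 = 8.267 mol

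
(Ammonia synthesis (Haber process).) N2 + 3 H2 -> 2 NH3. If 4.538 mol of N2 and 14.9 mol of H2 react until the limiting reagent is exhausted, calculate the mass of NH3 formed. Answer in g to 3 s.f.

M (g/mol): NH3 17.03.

n(N2) = 4.538 mol
n(H2) = 14.90 mol
n/ν for N2 = 4.538/1 = 4.538
n/ν for H2 = 14.90/3 = 4.967
Smallest n/ν is N2 → limiting reagent.
n(NH3) = (2/1) × 4.538 = 9.076 mol
mass = 9.076 × 17.03 = 154.6 g

155 g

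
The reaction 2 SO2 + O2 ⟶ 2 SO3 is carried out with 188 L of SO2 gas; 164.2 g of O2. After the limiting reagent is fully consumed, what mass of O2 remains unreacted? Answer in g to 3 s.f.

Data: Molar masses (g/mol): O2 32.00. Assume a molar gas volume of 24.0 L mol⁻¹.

n(SO2) = 188.0 / 24.0 = 7.833 mol
n(O2) = 164.2 / 32.00 = 5.131 mol
n/ν → SO2: 3.917, O2: 5.131; SO2 is limiting.
O2 consumed = (1/2) × 7.833 = 3.917 mol
O2 remaining = 5.131 − 3.917 = 1.214 mol
mass = 1.214 × 32.00 = 38.85 g

38.9 g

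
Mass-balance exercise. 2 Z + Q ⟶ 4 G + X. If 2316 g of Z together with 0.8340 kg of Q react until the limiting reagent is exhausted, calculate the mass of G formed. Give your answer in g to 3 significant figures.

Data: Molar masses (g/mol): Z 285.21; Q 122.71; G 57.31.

n(Z) = 2316 / 285.21 = 8.120 mol
n(Q) = 0.8340×1000 / 122.71 = 6.797 mol
n/ν → Z: 4.060, Q: 6.797; Z is limiting.
n(G) = (4/2) × 8.120 = 16.24 mol
mass = 16.24 × 57.31 = 930.7 g

931 g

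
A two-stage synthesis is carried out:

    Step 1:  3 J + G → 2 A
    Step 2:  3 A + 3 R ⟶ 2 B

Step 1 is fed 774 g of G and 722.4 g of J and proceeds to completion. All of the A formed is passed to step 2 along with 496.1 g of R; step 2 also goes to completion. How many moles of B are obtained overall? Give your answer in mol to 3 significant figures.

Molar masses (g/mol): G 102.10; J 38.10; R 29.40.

8.43 mol

Step 1:
n(G) = 774.0 / 102.10 = 7.581 mol
n(J) = 722.4 / 38.10 = 18.96 mol
n/ν for G = 7.581/1 = 7.581
n/ν for J = 18.96/3 = 6.320
Smallest n/ν is J → limiting reagent.
n(A) produced = (2/3) × 18.96 = 12.64 mol
Step 2:
n(A) available = 12.64 mol
n(R) = 496.1 / 29.40 = 16.87 mol
n/ν for A = 12.64/3 = 4.213
n/ν for R = 16.87/3 = 5.623
Smallest n/ν is A → limiting reagent.
n(B) = (2/3) × 12.64 = 8.427 mol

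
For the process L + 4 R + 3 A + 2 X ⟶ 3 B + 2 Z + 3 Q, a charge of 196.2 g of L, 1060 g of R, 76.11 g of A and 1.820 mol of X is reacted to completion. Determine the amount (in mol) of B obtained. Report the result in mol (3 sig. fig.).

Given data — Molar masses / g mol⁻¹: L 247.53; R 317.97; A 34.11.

n(L) = 196.2 / 247.53 = 0.7926 mol
n(R) = 1060 / 317.97 = 3.334 mol
n(A) = 76.11 / 34.11 = 2.231 mol
n(X) = 1.820 mol
n/ν → L: 0.7926, R: 0.8335, A: 0.7437, X: 0.9100; A is limiting.
n(B) = (3/3) × 2.231 = 2.231 mol

2.23 mol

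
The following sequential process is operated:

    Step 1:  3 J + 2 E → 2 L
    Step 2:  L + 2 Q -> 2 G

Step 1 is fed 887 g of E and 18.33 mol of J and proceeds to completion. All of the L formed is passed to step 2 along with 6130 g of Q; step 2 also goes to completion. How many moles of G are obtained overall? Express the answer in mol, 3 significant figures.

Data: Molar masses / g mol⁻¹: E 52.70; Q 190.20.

24.4 mol

Step 1:
n(E) = 887.0 / 52.70 = 16.83 mol
n(J) = 18.33 mol
n/ν for E = 16.83/2 = 8.415
n/ν for J = 18.33/3 = 6.110
Smallest n/ν is J → limiting reagent.
n(L) produced = (2/3) × 18.33 = 12.22 mol
Step 2:
n(L) available = 12.22 mol
n(Q) = 6130 / 190.20 = 32.23 mol
n/ν for L = 12.22/1 = 12.22
n/ν for Q = 32.23/2 = 16.12
Smallest n/ν is L → limiting reagent.
n(G) = (2/1) × 12.22 = 24.44 mol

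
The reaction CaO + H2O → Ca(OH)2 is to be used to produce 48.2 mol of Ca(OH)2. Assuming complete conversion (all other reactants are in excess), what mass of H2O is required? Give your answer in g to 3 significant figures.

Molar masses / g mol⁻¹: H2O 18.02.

869 g

n(Ca(OH)2) = 48.20 mol
n(H2O) = (1/1) × 48.20 = 48.20 mol
mass = 48.20 × 18.02 = 868.6 g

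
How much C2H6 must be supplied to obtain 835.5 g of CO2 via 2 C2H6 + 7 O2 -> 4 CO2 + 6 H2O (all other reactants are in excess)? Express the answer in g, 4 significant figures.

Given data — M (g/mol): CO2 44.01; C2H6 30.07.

285.4 g

n(CO2) = 835.5 / 44.01 = 18.98 mol
n(C2H6) = (2/4) × 18.98 = 9.490 mol
mass = 9.490 × 30.07 = 285.4 g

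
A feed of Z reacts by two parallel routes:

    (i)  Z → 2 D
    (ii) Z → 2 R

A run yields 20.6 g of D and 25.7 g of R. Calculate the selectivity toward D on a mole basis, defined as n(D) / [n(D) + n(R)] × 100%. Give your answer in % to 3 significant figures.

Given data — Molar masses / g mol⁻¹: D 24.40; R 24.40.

44.5 %

n(D) = 20.6 / 24.40 = 0.8443 mol
n(R) = 25.7 / 24.40 = 1.053 mol
selectivity = 0.8443/(0.8443+1.053) × 100 = 44.50 %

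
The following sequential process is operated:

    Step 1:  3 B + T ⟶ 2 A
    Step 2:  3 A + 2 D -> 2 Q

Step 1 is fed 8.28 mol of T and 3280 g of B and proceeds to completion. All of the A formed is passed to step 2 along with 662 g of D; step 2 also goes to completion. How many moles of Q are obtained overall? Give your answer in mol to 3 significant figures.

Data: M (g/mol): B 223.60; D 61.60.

6.52 mol

Step 1:
n(T) = 8.280 mol
n(B) = 3280 / 223.60 = 14.67 mol
n/ν for T = 8.280/1 = 8.280
n/ν for B = 14.67/3 = 4.890
Smallest n/ν is B → limiting reagent.
n(A) produced = (2/3) × 14.67 = 9.780 mol
Step 2:
n(A) available = 9.780 mol
n(D) = 662.0 / 61.60 = 10.75 mol
n/ν for A = 9.780/3 = 3.260
n/ν for D = 10.75/2 = 5.375
Smallest n/ν is A → limiting reagent.
n(Q) = (2/3) × 9.780 = 6.520 mol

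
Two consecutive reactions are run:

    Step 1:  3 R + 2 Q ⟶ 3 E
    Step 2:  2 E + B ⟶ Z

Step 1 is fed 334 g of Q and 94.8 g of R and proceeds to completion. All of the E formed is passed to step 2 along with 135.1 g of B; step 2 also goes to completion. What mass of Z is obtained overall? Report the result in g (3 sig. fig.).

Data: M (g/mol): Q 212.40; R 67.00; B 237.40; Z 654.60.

373 g

Step 1:
n(Q) = 334.0 / 212.40 = 1.573 mol
n(R) = 94.80 / 67.00 = 1.415 mol
n/ν for Q = 1.573/2 = 0.7865
n/ν for R = 1.415/3 = 0.4717
Smallest n/ν is R → limiting reagent.
n(E) produced = (3/3) × 1.415 = 1.415 mol
Step 2:
n(E) available = 1.415 mol
n(B) = 135.1 / 237.40 = 0.5691 mol
n/ν for E = 1.415/2 = 0.7075
n/ν for B = 0.5691/1 = 0.5691
Smallest n/ν is B → limiting reagent.
n(Z) = (1/1) × 0.5691 = 0.5691 mol
mass = 0.5691 × 654.60 = 372.5 g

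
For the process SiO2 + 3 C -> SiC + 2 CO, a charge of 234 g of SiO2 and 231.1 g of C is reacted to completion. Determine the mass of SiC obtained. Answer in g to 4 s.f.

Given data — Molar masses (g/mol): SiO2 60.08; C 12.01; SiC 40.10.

156.2 g

n(SiO2) = 234.0 / 60.08 = 3.895 mol
n(C) = 231.1 / 12.01 = 19.24 mol
n/ν for SiO2 = 3.895/1 = 3.895
n/ν for C = 19.24/3 = 6.413
Smallest n/ν is SiO2 → limiting reagent.
n(SiC) = (1/1) × 3.895 = 3.895 mol
mass = 3.895 × 40.10 = 156.2 g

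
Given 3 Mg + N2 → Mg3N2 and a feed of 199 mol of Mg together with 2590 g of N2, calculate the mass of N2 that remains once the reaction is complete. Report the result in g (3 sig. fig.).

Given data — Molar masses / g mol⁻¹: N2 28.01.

n(Mg) = 199.0 mol
n(N2) = 2590 / 28.01 = 92.47 mol
n/ν → Mg: 66.33, N2: 92.47; Mg is limiting.
N2 consumed = (1/3) × 199.0 = 66.33 mol
N2 remaining = 92.47 − 66.33 = 26.14 mol
mass = 26.14 × 28.01 = 732.2 g

732 g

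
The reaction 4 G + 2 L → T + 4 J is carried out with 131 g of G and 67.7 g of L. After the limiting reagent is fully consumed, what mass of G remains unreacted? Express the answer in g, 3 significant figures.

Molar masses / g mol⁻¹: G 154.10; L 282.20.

57.1 g

n(G) = 131.0 / 154.10 = 0.8501 mol
n(L) = 67.70 / 282.20 = 0.2399 mol
n/ν for G = 0.8501/4 = 0.2125
n/ν for L = 0.2399/2 = 0.1200
Smallest n/ν is L → limiting reagent.
G consumed = (4/2) × 0.2399 = 0.4798 mol
G remaining = 0.8501 − 0.4798 = 0.3703 mol
mass = 0.3703 × 154.10 = 57.06 g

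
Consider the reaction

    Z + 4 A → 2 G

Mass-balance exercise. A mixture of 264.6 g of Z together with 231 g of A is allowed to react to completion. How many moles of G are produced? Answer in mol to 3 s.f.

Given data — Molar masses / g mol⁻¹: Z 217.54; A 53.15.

2.17 mol

n(Z) = 264.6 / 217.54 = 1.216 mol
n(A) = 231.0 / 53.15 = 4.346 mol
n/ν for Z = 1.216/1 = 1.216
n/ν for A = 4.346/4 = 1.087
Smallest n/ν is A → limiting reagent.
n(G) = (2/4) × 4.346 = 2.173 mol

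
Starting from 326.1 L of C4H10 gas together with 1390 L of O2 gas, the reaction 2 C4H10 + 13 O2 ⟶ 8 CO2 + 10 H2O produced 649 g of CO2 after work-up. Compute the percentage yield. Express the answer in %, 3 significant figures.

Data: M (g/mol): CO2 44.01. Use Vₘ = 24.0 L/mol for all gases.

41.4 %

n(C4H10) = 326.1 / 24.0 = 13.59 mol
n(O2) = 1390 / 24.0 = 57.92 mol
n/ν → C4H10: 6.795, O2: 4.455; O2 is limiting.
theoretical n(CO2) = (8/13) × 57.92 = 35.64 mol → 1569 g
% yield = 649 / 1569 × 100 = 41.36 %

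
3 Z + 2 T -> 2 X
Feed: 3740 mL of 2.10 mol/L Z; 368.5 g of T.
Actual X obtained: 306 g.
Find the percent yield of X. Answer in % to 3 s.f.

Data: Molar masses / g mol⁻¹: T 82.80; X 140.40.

n(Z) = 2.10 × 3740/1000 = 7.854 mol
n(T) = 368.5 / 82.80 = 4.450 mol
n/ν for Z = 7.854/3 = 2.618
n/ν for T = 4.450/2 = 2.225
Smallest n/ν is T → limiting reagent.
theoretical n(X) = (2/2) × 4.450 = 4.450 mol → 624.8 g
% yield = 306 / 624.8 × 100 = 48.98 %

49.0 %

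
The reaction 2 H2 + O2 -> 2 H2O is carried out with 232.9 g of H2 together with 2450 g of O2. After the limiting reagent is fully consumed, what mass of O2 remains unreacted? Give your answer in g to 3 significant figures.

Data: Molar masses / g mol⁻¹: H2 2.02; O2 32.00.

605 g

n(H2) = 232.9 / 2.02 = 115.3 mol
n(O2) = 2450 / 32.00 = 76.56 mol
n/ν for H2 = 115.3/2 = 57.65
n/ν for O2 = 76.56/1 = 76.56
Smallest n/ν is H2 → limiting reagent.
O2 consumed = (1/2) × 115.3 = 57.65 mol
O2 remaining = 76.56 − 57.65 = 18.91 mol
mass = 18.91 × 32.00 = 605.1 g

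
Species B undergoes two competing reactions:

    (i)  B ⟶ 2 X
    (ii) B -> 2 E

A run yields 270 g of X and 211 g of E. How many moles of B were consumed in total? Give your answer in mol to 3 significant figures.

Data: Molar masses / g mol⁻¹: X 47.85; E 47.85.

5.03 mol

n(X) = 270 / 47.85 = 5.643 mol
n(E) = 211 / 47.85 = 4.410 mol
n(B) via (i) = (1/2)×5.643 = 2.822 mol
n(B) via (ii) = (1/2)×4.410 = 2.205 mol
total n(B) = 2.822 + 2.205 = 5.027 mol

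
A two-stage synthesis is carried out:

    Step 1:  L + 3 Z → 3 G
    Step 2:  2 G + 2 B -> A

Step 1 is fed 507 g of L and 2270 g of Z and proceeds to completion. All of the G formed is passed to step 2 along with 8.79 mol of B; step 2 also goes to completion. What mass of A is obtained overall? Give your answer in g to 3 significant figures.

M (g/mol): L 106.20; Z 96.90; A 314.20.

1380 g

Step 1:
n(L) = 507.0 / 106.20 = 4.774 mol
n(Z) = 2270 / 96.90 = 23.43 mol
n/ν for L = 4.774/1 = 4.774
n/ν for Z = 23.43/3 = 7.810
Smallest n/ν is L → limiting reagent.
n(G) produced = (3/1) × 4.774 = 14.32 mol
Step 2:
n(G) available = 14.32 mol
n(B) = 8.790 mol
n/ν for G = 14.32/2 = 7.160
n/ν for B = 8.790/2 = 4.395
Smallest n/ν is B → limiting reagent.
n(A) = (1/2) × 8.790 = 4.395 mol
mass = 4.395 × 314.20 = 1381 g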